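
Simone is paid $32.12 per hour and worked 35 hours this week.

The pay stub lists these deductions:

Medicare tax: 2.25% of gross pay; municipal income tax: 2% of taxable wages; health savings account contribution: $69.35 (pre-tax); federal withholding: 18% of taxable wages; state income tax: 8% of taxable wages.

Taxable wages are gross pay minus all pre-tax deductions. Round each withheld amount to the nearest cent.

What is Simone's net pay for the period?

Gross pay: 35 × $32.12 = $1124.20
Health savings account contribution: $69.35
Taxable wages = $1124.20 − $69.35 = $1054.85
Federal withholding: $1054.85 × 0.18 = $189.87
State income tax: $1054.85 × 0.08 = $84.39
Municipal income tax: $1054.85 × 0.02 = $21.10
Medicare tax: $1124.20 × 0.0225 = $25.29
Total deductions = $69.35 + $189.87 + $84.39 + $21.10 + $25.29 = $390.00
Net pay = $1124.20 − $390.00 = $734.20

$734.20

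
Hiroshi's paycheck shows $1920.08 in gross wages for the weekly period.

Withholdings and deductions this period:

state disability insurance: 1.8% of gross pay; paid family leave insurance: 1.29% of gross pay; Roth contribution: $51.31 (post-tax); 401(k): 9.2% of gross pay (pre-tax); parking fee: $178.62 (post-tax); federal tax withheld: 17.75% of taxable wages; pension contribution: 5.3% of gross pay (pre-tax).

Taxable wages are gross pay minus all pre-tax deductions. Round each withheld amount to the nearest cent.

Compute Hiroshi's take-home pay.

$1061.01

401(k): $1920.08 × 0.092 = $176.65
Pension contribution: $1920.08 × 0.053 = $101.76
Pre-tax total = $176.65 + $101.76 = $278.41
Taxable wages = $1920.08 − $278.41 = $1641.67
Federal tax withheld: $1641.67 × 0.1775 = $291.40
State disability insurance: $1920.08 × 0.018 = $34.56
Paid family leave insurance: $1920.08 × 0.0129 = $24.77
Roth contribution: $51.31
Parking fee: $178.62
Total deductions = $176.65 + $101.76 + $291.40 + $34.56 + $24.77 + $51.31 + $178.62 = $859.07
Net pay = $1920.08 − $859.07 = $1061.01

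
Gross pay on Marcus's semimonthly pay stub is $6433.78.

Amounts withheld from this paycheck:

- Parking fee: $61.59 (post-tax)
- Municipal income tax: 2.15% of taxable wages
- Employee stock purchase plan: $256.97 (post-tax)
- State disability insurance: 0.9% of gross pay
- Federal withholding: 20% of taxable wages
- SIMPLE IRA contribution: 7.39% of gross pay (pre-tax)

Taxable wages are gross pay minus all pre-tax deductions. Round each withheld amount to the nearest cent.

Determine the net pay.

SIMPLE IRA contribution: $6433.78 × 0.0739 = $475.46
Taxable wages = $6433.78 − $475.46 = $5958.32
Municipal income tax: $5958.32 × 0.0215 = $128.10
Federal withholding: $5958.32 × 0.2 = $1191.66
State disability insurance: $6433.78 × 0.009 = $57.90
Parking fee: $61.59
Employee stock purchase plan: $256.97
Total deductions = $475.46 + $128.10 + $1191.66 + $57.90 + $61.59 + $256.97 = $2171.68
Net pay = $6433.78 − $2171.68 = $4262.10

$4262.10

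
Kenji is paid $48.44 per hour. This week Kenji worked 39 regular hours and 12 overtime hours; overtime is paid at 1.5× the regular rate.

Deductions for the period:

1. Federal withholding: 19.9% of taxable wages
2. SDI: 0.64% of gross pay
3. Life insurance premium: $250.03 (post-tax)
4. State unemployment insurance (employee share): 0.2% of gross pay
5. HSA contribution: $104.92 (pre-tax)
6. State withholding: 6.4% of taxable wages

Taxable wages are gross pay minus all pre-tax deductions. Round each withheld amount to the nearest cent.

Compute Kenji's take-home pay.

Regular pay: 39 × $48.44 = $1,889.16
Overtime pay: 12 × $48.44 × 1.5 = $871.92
Gross pay = $1,889.16 + $871.92 = $2,761.08
HSA contribution: $104.92
Taxable wages = $2,761.08 − $104.92 = $2,656.16
State withholding: $2,656.16 × 0.064 = $169.99
Federal withholding: $2,656.16 × 0.199 = $528.58
SDI: $2,761.08 × 0.0064 = $17.67
State unemployment insurance (employee share): $2,761.08 × 0.002 = $5.52
Life insurance premium: $250.03
Total deductions = $104.92 + $169.99 + $528.58 + $17.67 + $5.52 + $250.03 = $1,076.71
Net pay = $2,761.08 − $1,076.71 = $1,684.37

$1,684.37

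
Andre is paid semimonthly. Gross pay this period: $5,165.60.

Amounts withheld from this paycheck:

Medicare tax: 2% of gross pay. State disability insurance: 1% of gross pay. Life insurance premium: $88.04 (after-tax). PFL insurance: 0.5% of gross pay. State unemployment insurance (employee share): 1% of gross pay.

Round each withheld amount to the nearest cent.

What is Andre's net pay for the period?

$4,845.10

PFL insurance: $5,165.60 × 0.005 = $25.83
State unemployment insurance (employee share): $5,165.60 × 0.01 = $51.66
Medicare tax: $5,165.60 × 0.02 = $103.31
State disability insurance: $5,165.60 × 0.01 = $51.66
Life insurance premium: $88.04
Total deductions = $25.83 + $51.66 + $103.31 + $51.66 + $88.04 = $320.50
Net pay = $5,165.60 − $320.50 = $4,845.10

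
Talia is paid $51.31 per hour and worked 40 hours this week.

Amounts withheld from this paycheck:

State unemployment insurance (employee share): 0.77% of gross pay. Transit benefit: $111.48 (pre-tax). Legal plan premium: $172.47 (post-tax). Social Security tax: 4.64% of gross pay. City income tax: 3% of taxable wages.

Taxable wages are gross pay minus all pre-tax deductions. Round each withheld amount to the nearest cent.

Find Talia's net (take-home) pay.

Gross pay: 40 × $51.31 = $2052.40
Transit benefit: $111.48
Taxable wages = $2052.40 − $111.48 = $1940.92
City income tax: $1940.92 × 0.03 = $58.23
State unemployment insurance (employee share): $2052.40 × 0.0077 = $15.80
Social Security tax: $2052.40 × 0.0464 = $95.23
Legal plan premium: $172.47
Total deductions = $111.48 + $58.23 + $15.80 + $95.23 + $172.47 = $453.21
Net pay = $2052.40 − $453.21 = $1599.19

$1599.19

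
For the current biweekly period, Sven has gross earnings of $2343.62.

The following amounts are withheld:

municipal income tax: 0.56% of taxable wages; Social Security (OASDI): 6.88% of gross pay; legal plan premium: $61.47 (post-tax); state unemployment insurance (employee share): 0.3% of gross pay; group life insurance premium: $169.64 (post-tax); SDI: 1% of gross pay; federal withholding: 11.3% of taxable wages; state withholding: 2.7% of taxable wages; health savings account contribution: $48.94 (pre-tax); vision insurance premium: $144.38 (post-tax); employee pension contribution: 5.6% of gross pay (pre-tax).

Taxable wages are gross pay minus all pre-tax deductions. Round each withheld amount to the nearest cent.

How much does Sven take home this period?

Health savings account contribution: $48.94
Employee pension contribution: $2343.62 × 0.056 = $131.24
Pre-tax total = $48.94 + $131.24 = $180.18
Taxable wages = $2343.62 − $180.18 = $2163.44
State withholding: $2163.44 × 0.027 = $58.41
Municipal income tax: $2163.44 × 0.0056 = $12.12
Federal withholding: $2163.44 × 0.113 = $244.47
SDI: $2343.62 × 0.01 = $23.44
State unemployment insurance (employee share): $2343.62 × 0.003 = $7.03
Social Security (OASDI): $2343.62 × 0.0688 = $161.24
Vision insurance premium: $144.38
Group life insurance premium: $169.64
Legal plan premium: $61.47
Total deductions = $48.94 + $131.24 + $58.41 + $12.12 + $244.47 + $23.44 + $7.03 + $161.24 + $144.38 + $169.64 + $61.47 = $1062.38
Net pay = $2343.62 − $1062.38 = $1281.24

$1281.24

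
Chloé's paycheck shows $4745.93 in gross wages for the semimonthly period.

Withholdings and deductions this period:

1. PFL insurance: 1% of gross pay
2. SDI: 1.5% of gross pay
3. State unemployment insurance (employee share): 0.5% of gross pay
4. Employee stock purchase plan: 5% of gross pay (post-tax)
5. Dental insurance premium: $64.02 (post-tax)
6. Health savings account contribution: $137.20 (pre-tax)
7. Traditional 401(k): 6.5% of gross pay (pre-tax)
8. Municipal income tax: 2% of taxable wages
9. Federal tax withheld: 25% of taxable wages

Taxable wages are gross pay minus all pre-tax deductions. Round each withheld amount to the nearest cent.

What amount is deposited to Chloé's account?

$2695.48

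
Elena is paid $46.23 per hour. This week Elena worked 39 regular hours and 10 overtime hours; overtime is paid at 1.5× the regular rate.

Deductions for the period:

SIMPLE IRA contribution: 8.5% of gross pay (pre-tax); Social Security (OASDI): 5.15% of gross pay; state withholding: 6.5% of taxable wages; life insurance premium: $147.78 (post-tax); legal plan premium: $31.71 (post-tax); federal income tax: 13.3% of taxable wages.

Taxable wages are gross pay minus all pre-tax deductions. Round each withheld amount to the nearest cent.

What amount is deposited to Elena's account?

Regular pay: 39 × $46.23 = $1,802.97
Overtime pay: 10 × $46.23 × 1.5 = $693.45
Gross pay = $1,802.97 + $693.45 = $2,496.42
SIMPLE IRA contribution: $2,496.42 × 0.085 = $212.20
Taxable wages = $2,496.42 − $212.20 = $2,284.22
Federal income tax: $2,284.22 × 0.133 = $303.80
State withholding: $2,284.22 × 0.065 = $148.47
Social Security (OASDI): $2,496.42 × 0.0515 = $128.57
Life insurance premium: $147.78
Legal plan premium: $31.71
Total deductions = $212.20 + $303.80 + $148.47 + $128.57 + $147.78 + $31.71 = $972.53
Net pay = $2,496.42 − $972.53 = $1,523.89

$1,523.89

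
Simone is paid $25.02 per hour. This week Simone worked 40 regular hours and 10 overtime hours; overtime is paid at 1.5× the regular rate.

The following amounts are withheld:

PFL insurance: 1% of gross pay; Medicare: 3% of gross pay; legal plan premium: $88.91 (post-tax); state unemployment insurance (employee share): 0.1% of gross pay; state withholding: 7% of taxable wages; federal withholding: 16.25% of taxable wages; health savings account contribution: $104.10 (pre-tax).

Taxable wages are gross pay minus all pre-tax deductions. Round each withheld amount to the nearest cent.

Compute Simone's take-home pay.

$830.93

Regular pay: 40 × $25.02 = $1,000.80
Overtime pay: 10 × $25.02 × 1.5 = $375.30
Gross pay = $1,000.80 + $375.30 = $1,376.10
Health savings account contribution: $104.10
Taxable wages = $1,376.10 − $104.10 = $1,272.00
Federal withholding: $1,272.00 × 0.1625 = $206.70
State withholding: $1,272.00 × 0.07 = $89.04
PFL insurance: $1,376.10 × 0.01 = $13.76
State unemployment insurance (employee share): $1,376.10 × 0.001 = $1.38
Medicare: $1,376.10 × 0.03 = $41.28
Legal plan premium: $88.91
Total deductions = $104.10 + $206.70 + $89.04 + $13.76 + $1.38 + $41.28 + $88.91 = $545.17
Net pay = $1,376.10 − $545.17 = $830.93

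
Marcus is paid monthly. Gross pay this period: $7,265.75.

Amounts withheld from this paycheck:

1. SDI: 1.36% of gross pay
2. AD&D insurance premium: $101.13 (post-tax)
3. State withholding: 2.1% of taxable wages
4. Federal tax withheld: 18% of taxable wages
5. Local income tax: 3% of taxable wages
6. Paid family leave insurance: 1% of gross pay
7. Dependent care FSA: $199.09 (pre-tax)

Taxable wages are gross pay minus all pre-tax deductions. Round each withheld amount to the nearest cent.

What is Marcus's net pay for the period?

$5,161.66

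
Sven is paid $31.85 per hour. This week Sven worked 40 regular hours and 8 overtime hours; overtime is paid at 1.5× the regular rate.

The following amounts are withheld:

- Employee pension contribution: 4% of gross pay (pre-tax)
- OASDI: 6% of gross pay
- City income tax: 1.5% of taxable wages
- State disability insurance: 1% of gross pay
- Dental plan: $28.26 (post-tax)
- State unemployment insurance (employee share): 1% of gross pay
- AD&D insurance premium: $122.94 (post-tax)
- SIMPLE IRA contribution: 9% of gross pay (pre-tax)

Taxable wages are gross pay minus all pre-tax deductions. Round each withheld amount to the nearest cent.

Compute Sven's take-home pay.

$1135.59

Regular pay: 40 × $31.85 = $1274.00
Overtime pay: 8 × $31.85 × 1.5 = $382.20
Gross pay = $1274.00 + $382.20 = $1656.20
SIMPLE IRA contribution: $1656.20 × 0.09 = $149.06
Employee pension contribution: $1656.20 × 0.04 = $66.25
Pre-tax total = $149.06 + $66.25 = $215.31
Taxable wages = $1656.20 − $215.31 = $1440.89
City income tax: $1440.89 × 0.015 = $21.61
OASDI: $1656.20 × 0.06 = $99.37
State unemployment insurance (employee share): $1656.20 × 0.01 = $16.56
State disability insurance: $1656.20 × 0.01 = $16.56
Dental plan: $28.26
AD&D insurance premium: $122.94
Total deductions = $149.06 + $66.25 + $21.61 + $99.37 + $16.56 + $16.56 + $28.26 + $122.94 = $520.61
Net pay = $1656.20 − $520.61 = $1135.59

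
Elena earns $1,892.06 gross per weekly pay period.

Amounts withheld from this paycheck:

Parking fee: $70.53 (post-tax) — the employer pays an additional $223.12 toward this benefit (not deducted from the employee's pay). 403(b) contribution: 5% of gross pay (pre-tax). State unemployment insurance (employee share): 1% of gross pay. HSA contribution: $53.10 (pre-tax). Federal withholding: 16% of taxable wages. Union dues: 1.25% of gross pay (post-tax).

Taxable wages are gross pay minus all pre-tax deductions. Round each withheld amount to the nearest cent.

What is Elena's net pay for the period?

HSA contribution: $53.10
403(b) contribution: $1,892.06 × 0.05 = $94.60
Pre-tax total = $53.10 + $94.60 = $147.70
Taxable wages = $1,892.06 − $147.70 = $1,744.36
Federal withholding: $1,744.36 × 0.16 = $279.10
State unemployment insurance (employee share): $1,892.06 × 0.01 = $18.92
Union dues: $1,892.06 × 0.0125 = $23.65
Parking fee: $70.53
(Employer's $223.12 toward parking fee is not withheld from the employee.)
Total deductions = $53.10 + $94.60 + $279.10 + $18.92 + $23.65 + $70.53 = $539.90
Net pay = $1,892.06 − $539.90 = $1,352.16

$1,352.16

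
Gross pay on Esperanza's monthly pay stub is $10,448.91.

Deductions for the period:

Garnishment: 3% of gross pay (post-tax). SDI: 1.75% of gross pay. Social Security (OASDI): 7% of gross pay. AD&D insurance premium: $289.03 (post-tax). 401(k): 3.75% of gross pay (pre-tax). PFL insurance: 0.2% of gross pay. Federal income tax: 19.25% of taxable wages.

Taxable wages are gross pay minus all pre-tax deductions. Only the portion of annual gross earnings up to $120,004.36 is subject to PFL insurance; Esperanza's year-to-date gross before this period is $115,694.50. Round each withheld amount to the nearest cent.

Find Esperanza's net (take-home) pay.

$6,595.69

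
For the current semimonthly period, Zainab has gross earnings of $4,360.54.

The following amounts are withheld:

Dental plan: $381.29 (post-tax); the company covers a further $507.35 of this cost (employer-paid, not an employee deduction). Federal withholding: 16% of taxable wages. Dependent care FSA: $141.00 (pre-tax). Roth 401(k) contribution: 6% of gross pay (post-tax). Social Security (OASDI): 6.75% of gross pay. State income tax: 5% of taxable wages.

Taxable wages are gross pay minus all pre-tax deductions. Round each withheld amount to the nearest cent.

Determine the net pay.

$2,396.17

Dependent care FSA: $141.00
Taxable wages = $4,360.54 − $141.00 = $4,219.54
Federal withholding: $4,219.54 × 0.16 = $675.13
State income tax: $4,219.54 × 0.05 = $210.98
Social Security (OASDI): $4,360.54 × 0.0675 = $294.34
Dental plan: $381.29
Roth 401(k) contribution: $4,360.54 × 0.06 = $261.63
(Employer's $507.35 toward dental plan is not withheld from the employee.)
Total deductions = $141.00 + $675.13 + $210.98 + $294.34 + $381.29 + $261.63 = $1,964.37
Net pay = $4,360.54 − $1,964.37 = $2,396.17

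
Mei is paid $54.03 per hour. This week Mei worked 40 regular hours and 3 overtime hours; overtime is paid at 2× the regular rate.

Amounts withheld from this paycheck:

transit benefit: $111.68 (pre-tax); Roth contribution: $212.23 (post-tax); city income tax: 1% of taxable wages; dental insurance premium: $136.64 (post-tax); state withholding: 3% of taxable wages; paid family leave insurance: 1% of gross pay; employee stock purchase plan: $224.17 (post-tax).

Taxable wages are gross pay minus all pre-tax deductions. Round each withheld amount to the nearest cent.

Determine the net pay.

Regular pay: 40 × $54.03 = $2161.20
Overtime pay: 3 × $54.03 × 2 = $324.18
Gross pay = $2161.20 + $324.18 = $2485.38
Transit benefit: $111.68
Taxable wages = $2485.38 − $111.68 = $2373.70
City income tax: $2373.70 × 0.01 = $23.74
State withholding: $2373.70 × 0.03 = $71.21
Paid family leave insurance: $2485.38 × 0.01 = $24.85
Dental insurance premium: $136.64
Employee stock purchase plan: $224.17
Roth contribution: $212.23
Total deductions = $111.68 + $23.74 + $71.21 + $24.85 + $136.64 + $224.17 + $212.23 = $804.52
Net pay = $2485.38 − $804.52 = $1680.86

$1680.86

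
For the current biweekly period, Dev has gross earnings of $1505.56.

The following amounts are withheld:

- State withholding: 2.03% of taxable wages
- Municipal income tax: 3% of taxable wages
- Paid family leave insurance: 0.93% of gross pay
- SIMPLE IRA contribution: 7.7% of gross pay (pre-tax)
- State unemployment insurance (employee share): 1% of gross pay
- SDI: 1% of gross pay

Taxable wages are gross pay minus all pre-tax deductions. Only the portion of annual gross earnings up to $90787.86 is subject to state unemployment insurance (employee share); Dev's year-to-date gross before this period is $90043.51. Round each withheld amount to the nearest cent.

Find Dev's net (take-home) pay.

SIMPLE IRA contribution: $1505.56 × 0.077 = $115.93
Taxable wages = $1505.56 − $115.93 = $1389.63
Municipal income tax: $1389.63 × 0.03 = $41.69
State withholding: $1389.63 × 0.0203 = $28.21
SDI: $1505.56 × 0.01 = $15.06
State unemployment insurance (employee share): only $90787.86 − $90043.51 = $744.35 of this check is subject → $744.35 × 0.01 = $7.44
Paid family leave insurance: $1505.56 × 0.0093 = $14.00
Total deductions = $115.93 + $41.69 + $28.21 + $15.06 + $7.44 + $14.00 = $222.33
Net pay = $1505.56 − $222.33 = $1283.23

$1283.23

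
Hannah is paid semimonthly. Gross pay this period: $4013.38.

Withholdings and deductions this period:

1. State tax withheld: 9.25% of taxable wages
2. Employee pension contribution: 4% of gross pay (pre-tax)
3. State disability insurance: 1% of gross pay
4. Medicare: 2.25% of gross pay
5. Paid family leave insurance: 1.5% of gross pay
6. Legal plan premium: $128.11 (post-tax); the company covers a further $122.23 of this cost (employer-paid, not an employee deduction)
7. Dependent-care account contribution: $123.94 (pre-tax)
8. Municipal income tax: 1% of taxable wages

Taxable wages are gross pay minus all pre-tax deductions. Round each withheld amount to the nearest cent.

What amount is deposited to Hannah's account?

Employee pension contribution: $4013.38 × 0.04 = $160.54
Dependent-care account contribution: $123.94
Pre-tax total = $160.54 + $123.94 = $284.48
Taxable wages = $4013.38 − $284.48 = $3728.90
State tax withheld: $3728.90 × 0.0925 = $344.92
Municipal income tax: $3728.90 × 0.01 = $37.29
Paid family leave insurance: $4013.38 × 0.015 = $60.20
State disability insurance: $4013.38 × 0.01 = $40.13
Medicare: $4013.38 × 0.0225 = $90.30
Legal plan premium: $128.11
(Employer's $122.23 toward legal plan premium is not withheld from the employee.)
Total deductions = $160.54 + $123.94 + $344.92 + $37.29 + $60.20 + $40.13 + $90.30 + $128.11 = $985.43
Net pay = $4013.38 − $985.43 = $3027.95

$3027.95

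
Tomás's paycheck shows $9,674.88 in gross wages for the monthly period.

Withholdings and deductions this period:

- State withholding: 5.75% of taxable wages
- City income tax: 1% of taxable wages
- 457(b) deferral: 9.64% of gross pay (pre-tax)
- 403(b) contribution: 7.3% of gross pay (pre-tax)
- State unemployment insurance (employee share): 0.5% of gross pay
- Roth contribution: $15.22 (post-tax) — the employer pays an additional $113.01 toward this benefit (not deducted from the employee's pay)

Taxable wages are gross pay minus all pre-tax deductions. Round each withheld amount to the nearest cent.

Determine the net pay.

$7,429.93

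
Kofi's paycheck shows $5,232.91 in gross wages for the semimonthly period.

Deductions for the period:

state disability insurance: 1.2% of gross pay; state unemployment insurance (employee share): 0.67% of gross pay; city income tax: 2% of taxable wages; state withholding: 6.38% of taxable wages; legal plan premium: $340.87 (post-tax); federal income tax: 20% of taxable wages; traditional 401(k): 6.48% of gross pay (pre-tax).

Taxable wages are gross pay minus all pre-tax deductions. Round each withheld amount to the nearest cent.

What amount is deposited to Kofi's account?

Traditional 401(k): $5,232.91 × 0.0648 = $339.09
Taxable wages = $5,232.91 − $339.09 = $4,893.82
State withholding: $4,893.82 × 0.0638 = $312.23
Federal income tax: $4,893.82 × 0.2 = $978.76
City income tax: $4,893.82 × 0.02 = $97.88
State unemployment insurance (employee share): $5,232.91 × 0.0067 = $35.06
State disability insurance: $5,232.91 × 0.012 = $62.79
Legal plan premium: $340.87
Total deductions = $339.09 + $312.23 + $978.76 + $97.88 + $35.06 + $62.79 + $340.87 = $2,166.68
Net pay = $5,232.91 − $2,166.68 = $3,066.23

$3,066.23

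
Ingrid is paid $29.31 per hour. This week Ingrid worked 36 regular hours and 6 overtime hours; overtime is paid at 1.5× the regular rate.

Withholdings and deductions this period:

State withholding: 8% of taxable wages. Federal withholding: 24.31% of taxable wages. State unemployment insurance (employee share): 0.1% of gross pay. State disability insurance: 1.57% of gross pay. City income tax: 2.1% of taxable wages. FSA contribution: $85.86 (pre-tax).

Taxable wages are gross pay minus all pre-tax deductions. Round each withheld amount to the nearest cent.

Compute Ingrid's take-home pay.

$786.76

Regular pay: 36 × $29.31 = $1,055.16
Overtime pay: 6 × $29.31 × 1.5 = $263.79
Gross pay = $1,055.16 + $263.79 = $1,318.95
FSA contribution: $85.86
Taxable wages = $1,318.95 − $85.86 = $1,233.09
State withholding: $1,233.09 × 0.08 = $98.65
City income tax: $1,233.09 × 0.021 = $25.89
Federal withholding: $1,233.09 × 0.2431 = $299.76
State unemployment insurance (employee share): $1,318.95 × 0.001 = $1.32
State disability insurance: $1,318.95 × 0.0157 = $20.71
Total deductions = $85.86 + $98.65 + $25.89 + $299.76 + $1.32 + $20.71 = $532.19
Net pay = $1,318.95 − $532.19 = $786.76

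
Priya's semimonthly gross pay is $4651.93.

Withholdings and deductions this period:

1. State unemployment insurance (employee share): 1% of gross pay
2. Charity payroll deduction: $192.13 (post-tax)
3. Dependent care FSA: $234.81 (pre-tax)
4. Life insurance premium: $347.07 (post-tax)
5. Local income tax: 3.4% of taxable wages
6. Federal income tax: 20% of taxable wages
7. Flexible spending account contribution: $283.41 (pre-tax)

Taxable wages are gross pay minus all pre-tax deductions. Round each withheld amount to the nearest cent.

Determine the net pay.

Dependent care FSA: $234.81
Flexible spending account contribution: $283.41
Pre-tax total = $234.81 + $283.41 = $518.22
Taxable wages = $4651.93 − $518.22 = $4133.71
Local income tax: $4133.71 × 0.034 = $140.55
Federal income tax: $4133.71 × 0.2 = $826.74
State unemployment insurance (employee share): $4651.93 × 0.01 = $46.52
Life insurance premium: $347.07
Charity payroll deduction: $192.13
Total deductions = $234.81 + $283.41 + $140.55 + $826.74 + $46.52 + $347.07 + $192.13 = $2071.23
Net pay = $4651.93 − $2071.23 = $2580.70

$2580.70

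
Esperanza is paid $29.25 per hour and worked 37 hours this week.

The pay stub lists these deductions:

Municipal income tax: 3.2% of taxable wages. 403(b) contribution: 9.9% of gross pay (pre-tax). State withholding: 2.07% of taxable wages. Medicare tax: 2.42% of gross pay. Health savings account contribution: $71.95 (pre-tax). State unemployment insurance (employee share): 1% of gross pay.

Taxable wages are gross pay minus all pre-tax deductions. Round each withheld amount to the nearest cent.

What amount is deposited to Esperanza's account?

$818.55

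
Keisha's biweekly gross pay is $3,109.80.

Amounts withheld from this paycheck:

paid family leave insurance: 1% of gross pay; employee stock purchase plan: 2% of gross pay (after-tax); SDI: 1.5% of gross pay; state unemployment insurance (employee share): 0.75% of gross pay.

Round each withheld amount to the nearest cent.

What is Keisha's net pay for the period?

$2,946.53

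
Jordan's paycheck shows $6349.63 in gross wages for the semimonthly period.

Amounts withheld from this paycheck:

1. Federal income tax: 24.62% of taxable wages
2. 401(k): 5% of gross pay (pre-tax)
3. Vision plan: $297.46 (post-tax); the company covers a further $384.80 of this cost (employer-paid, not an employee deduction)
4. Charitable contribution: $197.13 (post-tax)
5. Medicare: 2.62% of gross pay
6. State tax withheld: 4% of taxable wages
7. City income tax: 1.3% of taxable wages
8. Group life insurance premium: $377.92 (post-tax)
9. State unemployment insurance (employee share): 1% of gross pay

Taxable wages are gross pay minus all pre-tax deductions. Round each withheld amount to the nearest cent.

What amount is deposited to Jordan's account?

401(k): $6349.63 × 0.05 = $317.48
Taxable wages = $6349.63 − $317.48 = $6032.15
City income tax: $6032.15 × 0.013 = $78.42
Federal income tax: $6032.15 × 0.2462 = $1485.12
State tax withheld: $6032.15 × 0.04 = $241.29
Medicare: $6349.63 × 0.0262 = $166.36
State unemployment insurance (employee share): $6349.63 × 0.01 = $63.50
Group life insurance premium: $377.92
Vision plan: $297.46
Charitable contribution: $197.13
(Employer's $384.80 toward vision plan is not withheld from the employee.)
Total deductions = $317.48 + $78.42 + $1485.12 + $241.29 + $166.36 + $63.50 + $377.92 + $297.46 + $197.13 = $3224.68
Net pay = $6349.63 − $3224.68 = $3124.95

$3124.95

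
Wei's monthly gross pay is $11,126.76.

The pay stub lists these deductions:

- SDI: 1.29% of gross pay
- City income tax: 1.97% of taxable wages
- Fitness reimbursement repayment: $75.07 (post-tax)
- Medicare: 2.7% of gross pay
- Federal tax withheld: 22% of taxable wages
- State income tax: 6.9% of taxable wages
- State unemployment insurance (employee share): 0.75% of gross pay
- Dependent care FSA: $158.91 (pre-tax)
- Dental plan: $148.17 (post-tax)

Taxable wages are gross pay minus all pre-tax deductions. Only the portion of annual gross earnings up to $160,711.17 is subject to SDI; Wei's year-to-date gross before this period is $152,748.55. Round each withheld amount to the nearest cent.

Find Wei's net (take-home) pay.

$6,872.24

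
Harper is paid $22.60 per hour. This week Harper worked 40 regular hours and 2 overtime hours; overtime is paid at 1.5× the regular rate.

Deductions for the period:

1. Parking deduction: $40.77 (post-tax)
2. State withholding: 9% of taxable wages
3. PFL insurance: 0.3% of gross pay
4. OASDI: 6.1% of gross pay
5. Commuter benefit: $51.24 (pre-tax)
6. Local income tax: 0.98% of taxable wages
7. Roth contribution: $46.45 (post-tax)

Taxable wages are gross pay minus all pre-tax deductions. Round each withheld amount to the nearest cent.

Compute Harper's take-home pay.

Regular pay: 40 × $22.60 = $904.00
Overtime pay: 2 × $22.60 × 1.5 = $67.80
Gross pay = $904.00 + $67.80 = $971.80
Commuter benefit: $51.24
Taxable wages = $971.80 − $51.24 = $920.56
State withholding: $920.56 × 0.09 = $82.85
Local income tax: $920.56 × 0.0098 = $9.02
PFL insurance: $971.80 × 0.003 = $2.92
OASDI: $971.80 × 0.061 = $59.28
Parking deduction: $40.77
Roth contribution: $46.45
Total deductions = $51.24 + $82.85 + $9.02 + $2.92 + $59.28 + $40.77 + $46.45 = $292.53
Net pay = $971.80 − $292.53 = $679.27

$679.27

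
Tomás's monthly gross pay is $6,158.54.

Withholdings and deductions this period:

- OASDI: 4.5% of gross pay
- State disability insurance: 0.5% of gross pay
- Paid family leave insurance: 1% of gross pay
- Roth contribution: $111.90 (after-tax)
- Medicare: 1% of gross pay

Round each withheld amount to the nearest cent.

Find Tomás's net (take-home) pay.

$5,615.54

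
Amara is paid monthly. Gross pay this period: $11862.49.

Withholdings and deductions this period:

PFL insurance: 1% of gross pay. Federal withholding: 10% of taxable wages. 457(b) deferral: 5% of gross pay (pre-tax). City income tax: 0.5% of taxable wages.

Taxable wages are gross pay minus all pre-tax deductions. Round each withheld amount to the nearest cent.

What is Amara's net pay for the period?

$9967.46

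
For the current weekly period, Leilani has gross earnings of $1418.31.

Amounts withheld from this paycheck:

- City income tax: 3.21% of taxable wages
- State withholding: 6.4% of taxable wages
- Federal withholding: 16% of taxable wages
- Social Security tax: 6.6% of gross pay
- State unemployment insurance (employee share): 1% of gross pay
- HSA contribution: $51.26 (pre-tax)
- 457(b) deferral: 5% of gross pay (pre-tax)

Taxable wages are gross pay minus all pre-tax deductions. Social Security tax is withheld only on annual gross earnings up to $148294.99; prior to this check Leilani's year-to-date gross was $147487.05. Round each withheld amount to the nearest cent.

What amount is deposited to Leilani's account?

457(b) deferral: $1418.31 × 0.05 = $70.92
HSA contribution: $51.26
Pre-tax total = $70.92 + $51.26 = $122.18
Taxable wages = $1418.31 − $122.18 = $1296.13
City income tax: $1296.13 × 0.0321 = $41.61
State withholding: $1296.13 × 0.064 = $82.95
Federal withholding: $1296.13 × 0.16 = $207.38
State unemployment insurance (employee share): $1418.31 × 0.01 = $14.18
Social Security tax: only $148294.99 − $147487.05 = $807.94 of this check is subject → $807.94 × 0.066 = $53.32
Total deductions = $70.92 + $51.26 + $41.61 + $82.95 + $207.38 + $14.18 + $53.32 = $521.62
Net pay = $1418.31 − $521.62 = $896.69

$896.69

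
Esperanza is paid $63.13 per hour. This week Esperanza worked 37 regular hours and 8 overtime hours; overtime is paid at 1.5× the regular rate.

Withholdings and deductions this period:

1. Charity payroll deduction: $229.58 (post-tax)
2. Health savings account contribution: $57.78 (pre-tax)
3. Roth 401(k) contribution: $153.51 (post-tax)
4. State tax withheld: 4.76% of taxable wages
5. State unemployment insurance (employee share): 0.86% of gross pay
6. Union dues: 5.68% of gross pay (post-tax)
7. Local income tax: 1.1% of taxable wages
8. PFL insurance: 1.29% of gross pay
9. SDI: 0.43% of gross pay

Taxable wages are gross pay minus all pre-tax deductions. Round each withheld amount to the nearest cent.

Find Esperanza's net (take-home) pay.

$2,219.12

Regular pay: 37 × $63.13 = $2,335.81
Overtime pay: 8 × $63.13 × 1.5 = $757.56
Gross pay = $2,335.81 + $757.56 = $3,093.37
Health savings account contribution: $57.78
Taxable wages = $3,093.37 − $57.78 = $3,035.59
Local income tax: $3,035.59 × 0.011 = $33.39
State tax withheld: $3,035.59 × 0.0476 = $144.49
PFL insurance: $3,093.37 × 0.0129 = $39.90
SDI: $3,093.37 × 0.0043 = $13.30
State unemployment insurance (employee share): $3,093.37 × 0.0086 = $26.60
Roth 401(k) contribution: $153.51
Union dues: $3,093.37 × 0.0568 = $175.70
Charity payroll deduction: $229.58
Total deductions = $57.78 + $33.39 + $144.49 + $39.90 + $13.30 + $26.60 + $153.51 + $175.70 + $229.58 = $874.25
Net pay = $3,093.37 − $874.25 = $2,219.12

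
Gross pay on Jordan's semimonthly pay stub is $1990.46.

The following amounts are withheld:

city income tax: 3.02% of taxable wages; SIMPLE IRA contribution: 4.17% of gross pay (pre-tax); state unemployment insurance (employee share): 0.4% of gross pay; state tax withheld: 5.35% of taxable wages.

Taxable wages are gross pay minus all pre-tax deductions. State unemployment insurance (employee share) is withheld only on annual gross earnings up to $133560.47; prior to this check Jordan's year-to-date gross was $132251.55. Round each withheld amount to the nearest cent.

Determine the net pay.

SIMPLE IRA contribution: $1990.46 × 0.0417 = $83.00
Taxable wages = $1990.46 − $83.00 = $1907.46
City income tax: $1907.46 × 0.0302 = $57.61
State tax withheld: $1907.46 × 0.0535 = $102.05
State unemployment insurance (employee share): only $133560.47 − $132251.55 = $1308.92 of this check is subject → $1308.92 × 0.004 = $5.24
Total deductions = $83.00 + $57.61 + $102.05 + $5.24 = $247.90
Net pay = $1990.46 − $247.90 = $1742.56

$1742.56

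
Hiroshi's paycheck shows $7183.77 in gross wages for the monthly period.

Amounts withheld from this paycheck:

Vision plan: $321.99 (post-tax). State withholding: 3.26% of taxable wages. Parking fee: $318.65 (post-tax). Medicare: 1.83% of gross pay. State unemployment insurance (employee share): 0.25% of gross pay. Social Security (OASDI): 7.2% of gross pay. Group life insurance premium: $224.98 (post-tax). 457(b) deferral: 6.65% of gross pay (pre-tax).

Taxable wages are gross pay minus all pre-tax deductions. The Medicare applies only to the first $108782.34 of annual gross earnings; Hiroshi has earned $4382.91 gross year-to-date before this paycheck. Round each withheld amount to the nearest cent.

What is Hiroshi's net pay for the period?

457(b) deferral: $7183.77 × 0.0665 = $477.72
Taxable wages = $7183.77 − $477.72 = $6706.05
State withholding: $6706.05 × 0.0326 = $218.62
State unemployment insurance (employee share): $7183.77 × 0.0025 = $17.96
Social Security (OASDI): $7183.77 × 0.072 = $517.23
Medicare: cap not yet reached, full $7183.77 is subject → $7183.77 × 0.0183 = $131.46
Parking fee: $318.65
Vision plan: $321.99
Group life insurance premium: $224.98
Total deductions = $477.72 + $218.62 + $17.96 + $517.23 + $131.46 + $318.65 + $321.99 + $224.98 = $2228.61
Net pay = $7183.77 − $2228.61 = $4955.16

$4955.16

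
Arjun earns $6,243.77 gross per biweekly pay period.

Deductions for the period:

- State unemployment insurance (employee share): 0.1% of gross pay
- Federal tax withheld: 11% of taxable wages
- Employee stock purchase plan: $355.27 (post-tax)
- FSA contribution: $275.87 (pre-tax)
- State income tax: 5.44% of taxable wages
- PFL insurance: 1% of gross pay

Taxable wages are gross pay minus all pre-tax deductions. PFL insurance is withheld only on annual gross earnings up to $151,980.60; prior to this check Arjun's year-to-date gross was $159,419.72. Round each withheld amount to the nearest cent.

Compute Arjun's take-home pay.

$4,625.27

FSA contribution: $275.87
Taxable wages = $6,243.77 − $275.87 = $5,967.90
Federal tax withheld: $5,967.90 × 0.11 = $656.47
State income tax: $5,967.90 × 0.0544 = $324.65
PFL insurance: annual cap $151,980.60 already reached (YTD $159,419.72), so $0.00
State unemployment insurance (employee share): $6,243.77 × 0.001 = $6.24
Employee stock purchase plan: $355.27
Total deductions = $275.87 + $656.47 + $324.65 + $0.00 + $6.24 + $355.27 = $1,618.50
Net pay = $6,243.77 − $1,618.50 = $4,625.27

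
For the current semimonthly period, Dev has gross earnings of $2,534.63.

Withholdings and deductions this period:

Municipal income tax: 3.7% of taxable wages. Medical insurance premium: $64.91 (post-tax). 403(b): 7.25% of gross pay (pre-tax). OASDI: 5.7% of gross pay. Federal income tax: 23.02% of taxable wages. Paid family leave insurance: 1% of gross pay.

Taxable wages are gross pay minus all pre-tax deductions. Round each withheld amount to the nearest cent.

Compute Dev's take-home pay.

$1,487.99

403(b): $2,534.63 × 0.0725 = $183.76
Taxable wages = $2,534.63 − $183.76 = $2,350.87
Federal income tax: $2,350.87 × 0.2302 = $541.17
Municipal income tax: $2,350.87 × 0.037 = $86.98
OASDI: $2,534.63 × 0.057 = $144.47
Paid family leave insurance: $2,534.63 × 0.01 = $25.35
Medical insurance premium: $64.91
Total deductions = $183.76 + $541.17 + $86.98 + $144.47 + $25.35 + $64.91 = $1,046.64
Net pay = $2,534.63 − $1,046.64 = $1,487.99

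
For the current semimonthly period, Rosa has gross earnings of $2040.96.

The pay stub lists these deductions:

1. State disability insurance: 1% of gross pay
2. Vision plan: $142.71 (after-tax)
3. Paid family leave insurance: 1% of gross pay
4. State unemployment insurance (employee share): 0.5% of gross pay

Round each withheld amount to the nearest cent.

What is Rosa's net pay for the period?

State disability insurance: $2040.96 × 0.01 = $20.41
Paid family leave insurance: $2040.96 × 0.01 = $20.41
State unemployment insurance (employee share): $2040.96 × 0.005 = $10.20
Vision plan: $142.71
Total deductions = $20.41 + $20.41 + $10.20 + $142.71 = $193.73
Net pay = $2040.96 − $193.73 = $1847.23

$1847.23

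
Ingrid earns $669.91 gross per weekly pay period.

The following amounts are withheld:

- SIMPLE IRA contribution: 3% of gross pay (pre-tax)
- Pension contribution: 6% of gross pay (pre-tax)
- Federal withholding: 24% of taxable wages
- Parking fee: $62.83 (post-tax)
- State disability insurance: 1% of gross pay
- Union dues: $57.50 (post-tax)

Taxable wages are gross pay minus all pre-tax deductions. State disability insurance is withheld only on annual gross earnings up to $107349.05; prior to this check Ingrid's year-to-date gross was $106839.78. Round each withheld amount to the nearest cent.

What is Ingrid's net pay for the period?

SIMPLE IRA contribution: $669.91 × 0.03 = $20.10
Pension contribution: $669.91 × 0.06 = $40.19
Pre-tax total = $20.10 + $40.19 = $60.29
Taxable wages = $669.91 − $60.29 = $609.62
Federal withholding: $609.62 × 0.24 = $146.31
State disability insurance: only $107349.05 − $106839.78 = $509.27 of this check is subject → $509.27 × 0.01 = $5.09
Parking fee: $62.83
Union dues: $57.50
Total deductions = $20.10 + $40.19 + $146.31 + $5.09 + $62.83 + $57.50 = $332.02
Net pay = $669.91 − $332.02 = $337.89

$337.89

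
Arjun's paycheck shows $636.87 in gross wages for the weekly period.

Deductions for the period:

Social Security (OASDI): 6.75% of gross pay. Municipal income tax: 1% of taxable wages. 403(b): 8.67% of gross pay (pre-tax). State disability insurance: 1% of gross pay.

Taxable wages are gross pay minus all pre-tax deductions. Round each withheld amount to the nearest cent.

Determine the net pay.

$526.47

403(b): $636.87 × 0.0867 = $55.22
Taxable wages = $636.87 − $55.22 = $581.65
Municipal income tax: $581.65 × 0.01 = $5.82
State disability insurance: $636.87 × 0.01 = $6.37
Social Security (OASDI): $636.87 × 0.0675 = $42.99
Total deductions = $55.22 + $5.82 + $6.37 + $42.99 = $110.40
Net pay = $636.87 − $110.40 = $526.47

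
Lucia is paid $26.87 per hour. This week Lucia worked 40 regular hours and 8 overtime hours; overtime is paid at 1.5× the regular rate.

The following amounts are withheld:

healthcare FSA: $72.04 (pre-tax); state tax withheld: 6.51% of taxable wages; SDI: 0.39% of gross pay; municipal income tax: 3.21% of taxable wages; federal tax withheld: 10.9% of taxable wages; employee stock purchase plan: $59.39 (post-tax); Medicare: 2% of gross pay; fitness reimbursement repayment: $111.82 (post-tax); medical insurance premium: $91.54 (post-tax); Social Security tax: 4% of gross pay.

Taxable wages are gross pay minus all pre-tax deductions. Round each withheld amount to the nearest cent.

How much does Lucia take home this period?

$699.91

Regular pay: 40 × $26.87 = $1074.80
Overtime pay: 8 × $26.87 × 1.5 = $322.44
Gross pay = $1074.80 + $322.44 = $1397.24
Healthcare FSA: $72.04
Taxable wages = $1397.24 − $72.04 = $1325.20
State tax withheld: $1325.20 × 0.0651 = $86.27
Municipal income tax: $1325.20 × 0.0321 = $42.54
Federal tax withheld: $1325.20 × 0.109 = $144.45
SDI: $1397.24 × 0.0039 = $5.45
Social Security tax: $1397.24 × 0.04 = $55.89
Medicare: $1397.24 × 0.02 = $27.94
Fitness reimbursement repayment: $111.82
Medical insurance premium: $91.54
Employee stock purchase plan: $59.39
Total deductions = $72.04 + $86.27 + $42.54 + $144.45 + $5.45 + $55.89 + $27.94 + $111.82 + $91.54 + $59.39 = $697.33
Net pay = $1397.24 − $697.33 = $699.91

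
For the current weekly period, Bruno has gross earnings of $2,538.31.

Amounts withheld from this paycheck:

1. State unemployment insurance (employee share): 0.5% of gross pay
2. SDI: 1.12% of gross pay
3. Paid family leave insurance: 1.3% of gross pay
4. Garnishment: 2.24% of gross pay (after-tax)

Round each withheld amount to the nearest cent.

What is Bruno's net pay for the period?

State unemployment insurance (employee share): $2,538.31 × 0.005 = $12.69
Paid family leave insurance: $2,538.31 × 0.013 = $33.00
SDI: $2,538.31 × 0.0112 = $28.43
Garnishment: $2,538.31 × 0.0224 = $56.86
Total deductions = $12.69 + $33.00 + $28.43 + $56.86 = $130.98
Net pay = $2,538.31 − $130.98 = $2,407.33

$2,407.33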